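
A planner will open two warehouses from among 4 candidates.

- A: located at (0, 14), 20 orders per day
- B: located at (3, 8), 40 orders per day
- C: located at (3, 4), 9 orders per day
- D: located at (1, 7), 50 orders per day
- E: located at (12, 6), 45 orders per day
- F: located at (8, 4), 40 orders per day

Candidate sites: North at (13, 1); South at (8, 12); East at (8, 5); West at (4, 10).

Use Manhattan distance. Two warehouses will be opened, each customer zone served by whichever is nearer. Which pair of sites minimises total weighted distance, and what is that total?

{East, West}, total 899

Evaluate every pair (each demand assigned to the nearer of the two):
  {East, West}: total = 899
  {North, West}: total = 1233
  {South, East}: total = 1289
  {South, West}: total = 1413
  {North, East}: total = 1429
  {North, South}: total = 1867
Best pair: {East, West} with total 899.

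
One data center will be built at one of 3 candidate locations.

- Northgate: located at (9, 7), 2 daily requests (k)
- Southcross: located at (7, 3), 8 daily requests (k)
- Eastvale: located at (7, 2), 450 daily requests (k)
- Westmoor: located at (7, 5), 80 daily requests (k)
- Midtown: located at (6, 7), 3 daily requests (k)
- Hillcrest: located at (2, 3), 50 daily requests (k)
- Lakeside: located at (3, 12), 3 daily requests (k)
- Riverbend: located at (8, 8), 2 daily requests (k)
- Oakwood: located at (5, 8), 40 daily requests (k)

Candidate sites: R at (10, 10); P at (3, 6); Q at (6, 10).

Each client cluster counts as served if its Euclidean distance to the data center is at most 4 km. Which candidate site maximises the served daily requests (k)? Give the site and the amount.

P, covering 93

Coverage radius r = 4 km; a point is covered iff (Δx)²+(Δy)² ≤ 4² = 16.
  R (10, 10): covers {Northgate, Riverbend} → 4
  P (3, 6): covers {Midtown, Hillcrest, Oakwood} → 93
  Q (6, 10): covers {Midtown, Lakeside, Riverbend, Oakwood} → 48
Maximum coverage at P: 93 daily requests (k).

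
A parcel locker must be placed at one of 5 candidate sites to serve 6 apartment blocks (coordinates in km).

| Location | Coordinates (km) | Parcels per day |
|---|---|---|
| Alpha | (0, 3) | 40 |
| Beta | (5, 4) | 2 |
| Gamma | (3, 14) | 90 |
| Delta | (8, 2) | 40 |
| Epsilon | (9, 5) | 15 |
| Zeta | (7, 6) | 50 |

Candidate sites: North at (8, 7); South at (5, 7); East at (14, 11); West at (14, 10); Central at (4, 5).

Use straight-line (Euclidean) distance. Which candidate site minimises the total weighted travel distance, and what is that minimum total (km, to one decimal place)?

Total weighted distance at each candidate:
  North (8, 7): total = 1444.7
  South (5, 7): total = 1329.5
  East (14, 11): total = 2673.9
  West (14, 10): total = 2610.3
  Central (4, 5): total = 1429.8
Minimum is at South with total 1329.5 km.

South, total 1329.5 km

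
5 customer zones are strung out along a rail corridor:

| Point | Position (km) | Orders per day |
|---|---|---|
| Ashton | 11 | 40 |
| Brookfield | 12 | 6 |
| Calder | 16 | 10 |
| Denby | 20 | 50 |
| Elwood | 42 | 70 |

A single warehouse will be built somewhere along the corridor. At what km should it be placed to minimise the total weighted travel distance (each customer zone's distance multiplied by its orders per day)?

x = 20

For a sum of weighted absolute distances on a line, the optimum is the weighted median (not the mean). Total weight W = 176; half-weight = 88.
Sort by position and accumulate weight:
  km 11 (Ashton, w=40) → cum 40
  km 12 (Brookfield, w=6) → cum 46
  km 16 (Calder, w=10) → cum 56
  km 20 (Denby, w=50) → cum 106  ≥ 88 → median here
  km 42 (Elwood, w=70) → cum 176
Optimal location: km 20.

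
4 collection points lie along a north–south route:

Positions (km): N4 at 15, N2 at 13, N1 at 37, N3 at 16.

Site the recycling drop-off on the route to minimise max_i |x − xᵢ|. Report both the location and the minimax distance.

The 1-center on a line is the midpoint of the two extreme points: leftmost at 13, rightmost at 37.
Optimal location = (13 + 37)/2 = 25; maximum distance = (37 − 13)/2 = 12.

location 25, max distance 12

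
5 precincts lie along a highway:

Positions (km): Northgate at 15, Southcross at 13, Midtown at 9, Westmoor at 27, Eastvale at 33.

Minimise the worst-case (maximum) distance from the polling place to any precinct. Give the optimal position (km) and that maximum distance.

location 21, max distance 12

The 1-center on a line is the midpoint of the two extreme points: leftmost at 9, rightmost at 33.
Optimal location = (9 + 33)/2 = 21; maximum distance = (33 − 9)/2 = 12.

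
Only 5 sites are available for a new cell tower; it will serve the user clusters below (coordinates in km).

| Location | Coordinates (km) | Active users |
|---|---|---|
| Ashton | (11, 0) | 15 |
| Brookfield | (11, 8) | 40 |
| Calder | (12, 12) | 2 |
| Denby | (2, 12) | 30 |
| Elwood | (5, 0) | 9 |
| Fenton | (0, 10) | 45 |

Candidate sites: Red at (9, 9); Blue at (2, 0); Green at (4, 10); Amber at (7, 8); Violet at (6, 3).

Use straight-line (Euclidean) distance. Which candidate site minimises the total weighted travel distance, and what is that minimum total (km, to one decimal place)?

Green, total 846.1 km

Total weighted distance at each candidate:
  Red (9, 9): total = 960.8
  Blue (2, 0): total = 1493.8
  Green (4, 10): total = 846.1
  Amber (7, 8): total = 900.9
  Violet (6, 3): total = 1130.7
Minimum is at Green with total 846.1 km.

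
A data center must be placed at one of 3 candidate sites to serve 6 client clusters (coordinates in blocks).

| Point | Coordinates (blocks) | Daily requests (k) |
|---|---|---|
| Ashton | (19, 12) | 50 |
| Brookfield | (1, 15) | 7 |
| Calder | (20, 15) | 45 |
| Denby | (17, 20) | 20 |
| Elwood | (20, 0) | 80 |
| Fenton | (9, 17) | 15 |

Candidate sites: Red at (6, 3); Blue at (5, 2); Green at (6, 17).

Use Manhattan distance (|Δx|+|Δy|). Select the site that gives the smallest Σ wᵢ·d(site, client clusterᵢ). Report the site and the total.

Green, total 4474 blocks

Total weighted distance at each candidate:
  Red (6, 3): total = 4564
  Blue (5, 2): total = 4824
  Green (6, 17): total = 4474
Minimum is at Green with total 4474 blocks.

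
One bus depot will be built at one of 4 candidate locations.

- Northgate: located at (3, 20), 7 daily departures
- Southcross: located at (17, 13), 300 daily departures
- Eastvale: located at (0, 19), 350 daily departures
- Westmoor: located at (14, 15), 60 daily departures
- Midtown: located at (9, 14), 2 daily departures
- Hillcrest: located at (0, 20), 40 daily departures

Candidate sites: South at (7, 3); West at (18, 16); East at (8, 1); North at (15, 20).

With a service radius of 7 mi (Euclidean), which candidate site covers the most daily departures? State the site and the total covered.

West, covering 360

Coverage radius r = 7 mi; a point is covered iff (Δx)²+(Δy)² ≤ 7² = 49.
  South (7, 3): covers {none} → 0
  West (18, 16): covers {Southcross, Westmoor} → 360
  East (8, 1): covers {none} → 0
  North (15, 20): covers {Westmoor} → 60
Maximum coverage at West: 360 daily departures.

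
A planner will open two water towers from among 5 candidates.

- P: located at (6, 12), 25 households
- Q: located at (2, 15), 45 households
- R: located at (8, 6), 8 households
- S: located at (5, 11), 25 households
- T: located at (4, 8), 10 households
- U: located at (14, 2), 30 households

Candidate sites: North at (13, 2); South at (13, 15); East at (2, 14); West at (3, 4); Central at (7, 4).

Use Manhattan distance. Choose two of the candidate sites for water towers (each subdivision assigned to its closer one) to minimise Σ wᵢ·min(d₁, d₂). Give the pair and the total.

{North, East}, total 527

Evaluate every pair (each demand assigned to the nearer of the two):
  {North, East}: total = 527
  {East, Central}: total = 709
  {East, West}: total = 841
  {South, East}: total = 957
  {North, West}: total = 1176
  {North, Central}: total = 1294
  {North, South}: total = 1297
  {South, Central}: total = 1309
  {West, Central}: total = 1334
  {South, West}: total = 1466
Best pair: {North, East} with total 527.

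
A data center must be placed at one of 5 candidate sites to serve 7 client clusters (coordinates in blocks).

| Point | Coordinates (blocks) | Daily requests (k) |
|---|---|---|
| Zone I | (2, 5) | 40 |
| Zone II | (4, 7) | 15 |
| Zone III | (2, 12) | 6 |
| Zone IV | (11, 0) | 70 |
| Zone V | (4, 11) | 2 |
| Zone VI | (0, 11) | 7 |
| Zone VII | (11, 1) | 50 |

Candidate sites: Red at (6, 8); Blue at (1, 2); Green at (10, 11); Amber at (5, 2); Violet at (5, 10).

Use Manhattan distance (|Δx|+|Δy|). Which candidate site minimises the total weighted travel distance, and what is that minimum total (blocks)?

Amber, total 1436 blocks

Total weighted distance at each candidate:
  Red (6, 8): total = 1956
  Blue (1, 2): total = 1830
  Green (10, 11): total = 2236
  Amber (5, 2): total = 1436
  Violet (5, 10): total = 2326
Minimum is at Amber with total 1436 blocks.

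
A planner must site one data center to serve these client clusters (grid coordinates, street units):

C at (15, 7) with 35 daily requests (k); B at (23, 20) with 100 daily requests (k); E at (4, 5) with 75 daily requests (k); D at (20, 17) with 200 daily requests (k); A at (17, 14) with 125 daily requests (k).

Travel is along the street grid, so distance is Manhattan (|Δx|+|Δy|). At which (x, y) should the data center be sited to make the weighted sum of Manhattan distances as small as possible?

(20, 17)

Manhattan distance separates: Σwᵢ(|x−xᵢ|+|y−yᵢ|) = Σwᵢ|x−xᵢ| + Σwᵢ|y−yᵢ|, so x and y are optimised independently as 1-D weighted medians.
Total weight W = 535; half = 267.5.
x-coordinate, sorted with cumulative weight:
  x=4 (E, w=75) cum 75
  x=15 (C, w=35) cum 110
  x=17 (A, w=125) cum 235
  x=20 (D, w=200) cum 435  ← median
  x=23 (B, w=100) cum 535
⇒ x* = 20
y-coordinate, sorted with cumulative weight:
  y=5 (E, w=75) cum 75
  y=7 (C, w=35) cum 110
  y=14 (A, w=125) cum 235
  y=17 (D, w=200) cum 435  ← median
  y=20 (B, w=100) cum 535
⇒ y* = 17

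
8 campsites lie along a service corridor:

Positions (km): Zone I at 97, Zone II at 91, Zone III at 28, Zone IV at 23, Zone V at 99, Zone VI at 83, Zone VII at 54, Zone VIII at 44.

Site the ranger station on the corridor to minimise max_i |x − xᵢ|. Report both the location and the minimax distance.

location 61, max distance 38

The 1-center on a line is the midpoint of the two extreme points: leftmost at 23, rightmost at 99.
Optimal location = (23 + 99)/2 = 61; maximum distance = (99 − 23)/2 = 38.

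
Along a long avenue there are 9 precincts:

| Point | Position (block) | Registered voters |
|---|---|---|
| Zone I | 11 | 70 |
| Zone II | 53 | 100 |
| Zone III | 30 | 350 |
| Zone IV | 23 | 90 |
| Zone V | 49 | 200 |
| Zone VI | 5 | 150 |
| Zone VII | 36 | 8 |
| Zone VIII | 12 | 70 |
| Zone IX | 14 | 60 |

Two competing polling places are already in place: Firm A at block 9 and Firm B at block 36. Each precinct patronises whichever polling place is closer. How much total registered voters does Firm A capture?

The indifferent point is the midpoint (9+36)/2 = 22.5; precincts left of it (closer to Firm A at 9) go to Firm A, those right go to Firm B.
  Zone VI at 5 (w=150) → Firm A
  Zone I at 11 (w=70) → Firm A
  Zone VIII at 12 (w=70) → Firm A
  Zone IX at 14 (w=60) → Firm A
  Zone IV at 23 (w=90) → Firm B
  Zone III at 30 (w=350) → Firm B
  Zone VII at 36 (w=8) → Firm B
  Zone V at 49 (w=200) → Firm B
  Zone II at 53 (w=100) → Firm B
Firm A captures 350; Firm B captures 748.

350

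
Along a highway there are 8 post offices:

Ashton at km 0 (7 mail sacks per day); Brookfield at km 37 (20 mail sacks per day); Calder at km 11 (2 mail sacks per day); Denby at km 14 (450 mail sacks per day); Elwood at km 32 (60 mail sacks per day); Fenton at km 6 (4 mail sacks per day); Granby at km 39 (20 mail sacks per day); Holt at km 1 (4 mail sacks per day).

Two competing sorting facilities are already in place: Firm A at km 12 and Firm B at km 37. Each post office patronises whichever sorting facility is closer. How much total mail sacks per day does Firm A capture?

467

The indifferent point is the midpoint (12+37)/2 = 24.5; post offices left of it (closer to Firm A at 12) go to Firm A, those right go to Firm B.
  Ashton at 0 (w=7) → Firm A
  Holt at 1 (w=4) → Firm A
  Fenton at 6 (w=4) → Firm A
  Calder at 11 (w=2) → Firm A
  Denby at 14 (w=450) → Firm A
  Elwood at 32 (w=60) → Firm B
  Brookfield at 37 (w=20) → Firm B
  Granby at 39 (w=20) → Firm B
Firm A captures 467; Firm B captures 100.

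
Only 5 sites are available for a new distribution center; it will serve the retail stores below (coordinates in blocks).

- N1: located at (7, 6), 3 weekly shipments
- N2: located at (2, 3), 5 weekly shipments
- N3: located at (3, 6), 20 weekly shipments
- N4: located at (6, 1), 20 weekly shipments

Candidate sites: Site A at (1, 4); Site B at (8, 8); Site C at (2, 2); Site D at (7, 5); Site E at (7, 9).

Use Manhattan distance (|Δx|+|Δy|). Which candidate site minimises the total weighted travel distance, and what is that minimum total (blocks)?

Total weighted distance at each candidate:
  Site A (1, 4): total = 274
  Site B (8, 8): total = 384
  Site C (2, 2): total = 232
  Site D (7, 5): total = 238
  Site E (7, 9): total = 384
Minimum is at Site C with total 232 blocks.

Site C, total 232 blocks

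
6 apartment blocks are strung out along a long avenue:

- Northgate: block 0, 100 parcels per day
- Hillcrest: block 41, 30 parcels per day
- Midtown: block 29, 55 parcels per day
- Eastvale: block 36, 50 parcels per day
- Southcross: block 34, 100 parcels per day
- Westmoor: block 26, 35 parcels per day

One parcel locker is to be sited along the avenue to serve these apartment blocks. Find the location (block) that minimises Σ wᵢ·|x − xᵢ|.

x = 29

For a sum of weighted absolute distances on a line, the optimum is the weighted median (not the mean). Total weight W = 370; half-weight = 185.
Sort by position and accumulate weight:
  block 0 (Northgate, w=100) → cum 100
  block 26 (Westmoor, w=35) → cum 135
  block 29 (Midtown, w=55) → cum 190  ≥ 185 → median here
  block 34 (Southcross, w=100) → cum 290
  block 36 (Eastvale, w=50) → cum 340
  block 41 (Hillcrest, w=30) → cum 370
Optimal location: block 29.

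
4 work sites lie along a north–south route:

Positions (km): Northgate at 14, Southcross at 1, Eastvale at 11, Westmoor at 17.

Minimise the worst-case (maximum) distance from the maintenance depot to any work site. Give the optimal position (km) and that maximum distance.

location 9, max distance 8

The 1-center on a line is the midpoint of the two extreme points: leftmost at 1, rightmost at 17.
Optimal location = (1 + 17)/2 = 9; maximum distance = (17 − 1)/2 = 8.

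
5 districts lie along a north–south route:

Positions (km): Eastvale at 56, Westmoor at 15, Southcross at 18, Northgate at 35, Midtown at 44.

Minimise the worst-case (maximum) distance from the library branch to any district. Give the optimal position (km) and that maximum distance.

The 1-center on a line is the midpoint of the two extreme points: leftmost at 15, rightmost at 56.
Optimal location = (15 + 56)/2 = 35.5; maximum distance = (56 − 15)/2 = 20.5.

location 35.5, max distance 20.5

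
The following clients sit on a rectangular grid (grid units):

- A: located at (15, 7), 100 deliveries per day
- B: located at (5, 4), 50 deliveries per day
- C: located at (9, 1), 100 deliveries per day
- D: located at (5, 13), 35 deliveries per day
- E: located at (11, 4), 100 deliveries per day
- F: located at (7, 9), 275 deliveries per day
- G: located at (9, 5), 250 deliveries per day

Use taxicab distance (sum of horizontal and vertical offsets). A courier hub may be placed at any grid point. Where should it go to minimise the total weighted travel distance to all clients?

Manhattan distance separates: Σwᵢ(|x−xᵢ|+|y−yᵢ|) = Σwᵢ|x−xᵢ| + Σwᵢ|y−yᵢ|, so x and y are optimised independently as 1-D weighted medians.
Total weight W = 910; half = 455.
x-coordinate, sorted with cumulative weight:
  x=5 (B, w=50) cum 50
  x=5 (D, w=35) cum 85
  x=7 (F, w=275) cum 360
  x=9 (C, w=100) cum 460  ← median
  x=9 (G, w=250) cum 710
  x=11 (E, w=100) cum 810
  x=15 (A, w=100) cum 910
⇒ x* = 9
y-coordinate, sorted with cumulative weight:
  y=1 (C, w=100) cum 100
  y=4 (B, w=50) cum 150
  y=4 (E, w=100) cum 250
  y=5 (G, w=250) cum 500  ← median
  y=7 (A, w=100) cum 600
  y=9 (F, w=275) cum 875
  y=13 (D, w=35) cum 910
⇒ y* = 5

(9, 5)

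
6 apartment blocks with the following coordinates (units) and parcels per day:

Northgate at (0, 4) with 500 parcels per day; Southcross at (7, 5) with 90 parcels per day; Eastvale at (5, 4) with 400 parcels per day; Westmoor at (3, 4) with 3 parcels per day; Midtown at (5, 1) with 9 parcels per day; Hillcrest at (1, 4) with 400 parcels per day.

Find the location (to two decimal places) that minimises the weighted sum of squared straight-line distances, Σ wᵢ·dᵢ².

The minimiser of Σwᵢ‖p−pᵢ‖² is the weighted centroid p* = (Σwᵢpᵢ)/(Σwᵢ).
Σwᵢ = 1402.
Σwᵢxᵢ = 500·0 + 90·7 + 400·5 + 3·3 + 9·5 + 400·1 = 3084.
Σwᵢyᵢ = 500·4 + 90·5 + 400·4 + 3·4 + 9·1 + 400·4 = 5671.
x* = 3084/1402 = 2.20, y* = 5671/1402 = 4.04.

(2.20, 4.04)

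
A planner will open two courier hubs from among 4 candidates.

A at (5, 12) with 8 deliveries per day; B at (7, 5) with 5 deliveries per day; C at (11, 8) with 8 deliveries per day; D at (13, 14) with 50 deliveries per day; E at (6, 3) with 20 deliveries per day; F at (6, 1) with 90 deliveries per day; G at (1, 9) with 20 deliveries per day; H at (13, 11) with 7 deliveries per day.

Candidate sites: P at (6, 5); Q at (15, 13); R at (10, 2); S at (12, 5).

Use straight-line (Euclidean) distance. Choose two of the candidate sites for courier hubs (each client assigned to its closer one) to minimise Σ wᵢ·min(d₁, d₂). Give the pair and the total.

Evaluate every pair (each demand assigned to the nearer of the two):
  {P, Q}: total = 767.9
  {Q, R}: total = 963.5
  {P, S}: total = 1110.3
  {Q, S}: total = 1270.7
  {P, R}: total = 1270.9
  {R, S}: total = 1302.6
Best pair: {P, Q} with total 767.9.

{P, Q}, total 767.9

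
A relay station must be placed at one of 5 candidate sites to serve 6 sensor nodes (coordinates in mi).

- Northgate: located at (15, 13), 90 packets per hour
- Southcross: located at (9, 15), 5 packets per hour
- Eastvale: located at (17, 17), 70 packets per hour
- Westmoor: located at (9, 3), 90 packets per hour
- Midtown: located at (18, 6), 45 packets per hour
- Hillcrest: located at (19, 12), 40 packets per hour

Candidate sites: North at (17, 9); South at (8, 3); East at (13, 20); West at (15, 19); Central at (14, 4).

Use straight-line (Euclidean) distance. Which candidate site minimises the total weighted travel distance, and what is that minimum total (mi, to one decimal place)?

North, total 2199.0 mi

Total weighted distance at each candidate:
  North (17, 9): total = 2199.0
  South (8, 3): total = 3452.2
  East (13, 20): total = 3678.0
  West (15, 19): total = 3234.8
  Central (14, 4): total = 2846.8
Minimum is at North with total 2199.0 mi.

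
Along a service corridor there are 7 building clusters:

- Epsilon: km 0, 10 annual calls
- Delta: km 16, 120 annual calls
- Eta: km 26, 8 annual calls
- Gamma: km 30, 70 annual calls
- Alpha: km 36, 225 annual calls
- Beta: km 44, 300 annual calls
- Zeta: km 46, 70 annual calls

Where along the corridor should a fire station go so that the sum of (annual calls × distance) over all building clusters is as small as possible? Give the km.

x = 36

For a sum of weighted absolute distances on a line, the optimum is the weighted median (not the mean). Total weight W = 803; half-weight = 401.5.
Sort by position and accumulate weight:
  km 0 (Epsilon, w=10) → cum 10
  km 16 (Delta, w=120) → cum 130
  km 26 (Eta, w=8) → cum 138
  km 30 (Gamma, w=70) → cum 208
  km 36 (Alpha, w=225) → cum 433  ≥ 401.5 → median here
  km 44 (Beta, w=300) → cum 733
  km 46 (Zeta, w=70) → cum 803
Optimal location: km 36.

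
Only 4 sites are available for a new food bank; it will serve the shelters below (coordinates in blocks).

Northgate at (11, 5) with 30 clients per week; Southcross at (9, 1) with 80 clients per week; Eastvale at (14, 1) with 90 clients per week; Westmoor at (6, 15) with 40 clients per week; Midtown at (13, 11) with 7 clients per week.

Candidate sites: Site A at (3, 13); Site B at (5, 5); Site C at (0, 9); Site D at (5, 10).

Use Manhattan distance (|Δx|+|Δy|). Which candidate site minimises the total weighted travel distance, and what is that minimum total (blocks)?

Site B, total 2528 blocks

Total weighted distance at each candidate:
  Site A (3, 13): total = 4274
  Site B (5, 5): total = 2528
  Site C (0, 9): total = 4375
  Site D (5, 10): total = 3293
Minimum is at Site B with total 2528 blocks.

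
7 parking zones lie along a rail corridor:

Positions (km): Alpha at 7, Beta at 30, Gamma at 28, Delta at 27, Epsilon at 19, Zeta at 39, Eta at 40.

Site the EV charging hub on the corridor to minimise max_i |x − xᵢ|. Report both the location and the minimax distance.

location 23.5, max distance 16.5

The 1-center on a line is the midpoint of the two extreme points: leftmost at 7, rightmost at 40.
Optimal location = (7 + 40)/2 = 23.5; maximum distance = (40 − 7)/2 = 16.5.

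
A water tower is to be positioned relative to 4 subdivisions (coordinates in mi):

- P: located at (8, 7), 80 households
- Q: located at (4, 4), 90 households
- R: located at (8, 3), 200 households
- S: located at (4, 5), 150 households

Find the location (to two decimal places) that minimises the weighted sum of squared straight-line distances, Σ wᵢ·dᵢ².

The minimiser of Σwᵢ‖p−pᵢ‖² is the weighted centroid p* = (Σwᵢpᵢ)/(Σwᵢ).
Σwᵢ = 520.
Σwᵢxᵢ = 80·8 + 90·4 + 200·8 + 150·4 = 3200.
Σwᵢyᵢ = 80·7 + 90·4 + 200·3 + 150·5 = 2270.
x* = 3200/520 = 6.15, y* = 2270/520 = 4.37.

(6.15, 4.37)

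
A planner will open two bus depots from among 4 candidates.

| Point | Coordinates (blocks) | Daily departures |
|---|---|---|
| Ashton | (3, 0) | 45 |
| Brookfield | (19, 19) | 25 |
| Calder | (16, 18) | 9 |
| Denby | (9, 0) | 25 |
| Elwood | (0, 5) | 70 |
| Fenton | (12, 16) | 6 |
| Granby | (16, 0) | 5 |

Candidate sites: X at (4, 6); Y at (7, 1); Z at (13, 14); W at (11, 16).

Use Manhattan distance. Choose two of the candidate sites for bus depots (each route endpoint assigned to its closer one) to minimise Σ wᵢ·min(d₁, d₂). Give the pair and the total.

Evaluate every pair (each demand assigned to the nearer of the two):
  {X, W}: total = 1374
  {X, Z}: total = 1381
  {Y, W}: total = 1464
  {Y, Z}: total = 1476
  {X, Y}: total = 1724
  {Z, W}: total = 3499
Best pair: {X, W} with total 1374.

{X, W}, total 1374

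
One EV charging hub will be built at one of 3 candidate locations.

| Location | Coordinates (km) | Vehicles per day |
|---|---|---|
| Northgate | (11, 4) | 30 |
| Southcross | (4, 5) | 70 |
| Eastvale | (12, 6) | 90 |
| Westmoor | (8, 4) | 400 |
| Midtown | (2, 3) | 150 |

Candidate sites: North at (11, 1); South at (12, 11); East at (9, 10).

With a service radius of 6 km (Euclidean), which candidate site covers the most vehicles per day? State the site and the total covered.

North, covering 520

Coverage radius r = 6 km; a point is covered iff (Δx)²+(Δy)² ≤ 6² = 36.
  North (11, 1): covers {Northgate, Eastvale, Westmoor} → 520
  South (12, 11): covers {Eastvale} → 90
  East (9, 10): covers {Eastvale} → 90
Maximum coverage at North: 520 vehicles per day.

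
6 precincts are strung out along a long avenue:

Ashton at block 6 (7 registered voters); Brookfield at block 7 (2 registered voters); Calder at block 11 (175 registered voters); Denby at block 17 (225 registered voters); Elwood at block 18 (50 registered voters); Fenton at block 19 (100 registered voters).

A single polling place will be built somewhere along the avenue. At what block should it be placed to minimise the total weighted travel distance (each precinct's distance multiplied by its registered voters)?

For a sum of weighted absolute distances on a line, the optimum is the weighted median (not the mean). Total weight W = 559; half-weight = 279.5.
Sort by position and accumulate weight:
  block 6 (Ashton, w=7) → cum 7
  block 7 (Brookfield, w=2) → cum 9
  block 11 (Calder, w=175) → cum 184
  block 17 (Denby, w=225) → cum 409  ≥ 279.5 → median here
  block 18 (Elwood, w=50) → cum 459
  block 19 (Fenton, w=100) → cum 559
Optimal location: block 17.

x = 17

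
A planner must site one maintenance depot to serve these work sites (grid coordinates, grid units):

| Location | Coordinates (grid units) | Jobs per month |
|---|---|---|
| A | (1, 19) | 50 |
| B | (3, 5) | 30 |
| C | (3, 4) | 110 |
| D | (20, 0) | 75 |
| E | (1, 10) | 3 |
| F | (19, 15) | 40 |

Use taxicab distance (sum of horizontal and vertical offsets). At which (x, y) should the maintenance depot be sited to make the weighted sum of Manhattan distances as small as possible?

Manhattan distance separates: Σwᵢ(|x−xᵢ|+|y−yᵢ|) = Σwᵢ|x−xᵢ| + Σwᵢ|y−yᵢ|, so x and y are optimised independently as 1-D weighted medians.
Total weight W = 308; half = 154.
x-coordinate, sorted with cumulative weight:
  x=1 (A, w=50) cum 50
  x=1 (E, w=3) cum 53
  x=3 (B, w=30) cum 83
  x=3 (C, w=110) cum 193  ← median
  x=19 (F, w=40) cum 233
  x=20 (D, w=75) cum 308
⇒ x* = 3
y-coordinate, sorted with cumulative weight:
  y=0 (D, w=75) cum 75
  y=4 (C, w=110) cum 185  ← median
  y=5 (B, w=30) cum 215
  y=10 (E, w=3) cum 218
  y=15 (F, w=40) cum 258
  y=19 (A, w=50) cum 308
⇒ y* = 4

(3, 4)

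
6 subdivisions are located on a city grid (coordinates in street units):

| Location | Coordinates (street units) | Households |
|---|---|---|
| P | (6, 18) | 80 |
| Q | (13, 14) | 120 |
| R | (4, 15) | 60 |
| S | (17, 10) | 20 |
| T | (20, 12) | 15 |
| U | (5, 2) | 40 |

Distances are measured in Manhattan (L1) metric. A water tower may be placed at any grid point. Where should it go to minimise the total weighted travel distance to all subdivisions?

Manhattan distance separates: Σwᵢ(|x−xᵢ|+|y−yᵢ|) = Σwᵢ|x−xᵢ| + Σwᵢ|y−yᵢ|, so x and y are optimised independently as 1-D weighted medians.
Total weight W = 335; half = 167.5.
x-coordinate, sorted with cumulative weight:
  x=4 (R, w=60) cum 60
  x=5 (U, w=40) cum 100
  x=6 (P, w=80) cum 180  ← median
  x=13 (Q, w=120) cum 300
  x=17 (S, w=20) cum 320
  x=20 (T, w=15) cum 335
⇒ x* = 6
y-coordinate, sorted with cumulative weight:
  y=2 (U, w=40) cum 40
  y=10 (S, w=20) cum 60
  y=12 (T, w=15) cum 75
  y=14 (Q, w=120) cum 195  ← median
  y=15 (R, w=60) cum 255
  y=18 (P, w=80) cum 335
⇒ y* = 14

(6, 14)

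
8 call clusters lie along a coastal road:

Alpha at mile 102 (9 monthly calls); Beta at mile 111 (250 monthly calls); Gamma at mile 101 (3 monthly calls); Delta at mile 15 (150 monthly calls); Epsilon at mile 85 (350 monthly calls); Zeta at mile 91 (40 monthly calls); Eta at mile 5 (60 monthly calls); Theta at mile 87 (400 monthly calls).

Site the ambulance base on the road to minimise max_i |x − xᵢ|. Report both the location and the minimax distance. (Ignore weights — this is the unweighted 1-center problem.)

The 1-center on a line is the midpoint of the two extreme points: leftmost at 5, rightmost at 111.
Optimal location = (5 + 111)/2 = 58; maximum distance = (111 − 5)/2 = 53.

location 58, max distance 53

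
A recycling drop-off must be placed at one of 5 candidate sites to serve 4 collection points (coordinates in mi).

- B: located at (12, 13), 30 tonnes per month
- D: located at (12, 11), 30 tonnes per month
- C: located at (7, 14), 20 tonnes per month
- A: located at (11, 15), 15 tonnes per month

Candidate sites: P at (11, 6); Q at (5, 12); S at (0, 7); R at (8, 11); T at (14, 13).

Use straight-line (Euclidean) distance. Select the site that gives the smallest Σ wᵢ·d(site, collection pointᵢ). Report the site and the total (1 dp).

Total weighted distance at each candidate:
  P (11, 6): total = 679.0
  Q (5, 12): total = 581.5
  S (0, 7): total = 1184.0
  R (8, 11): total = 392.4
  T (14, 13): total = 340.4
Minimum is at T with total 340.4 mi.

T, total 340.4 mi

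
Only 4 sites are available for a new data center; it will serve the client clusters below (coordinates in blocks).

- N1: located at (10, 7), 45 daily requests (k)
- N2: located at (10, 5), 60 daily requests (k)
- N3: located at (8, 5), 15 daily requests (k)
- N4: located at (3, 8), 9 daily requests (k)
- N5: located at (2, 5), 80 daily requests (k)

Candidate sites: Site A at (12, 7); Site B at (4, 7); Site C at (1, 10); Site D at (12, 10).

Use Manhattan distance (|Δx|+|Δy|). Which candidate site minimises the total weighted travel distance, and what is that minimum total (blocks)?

Total weighted distance at each candidate:
  Site A (12, 7): total = 1470
  Site B (4, 7): total = 1178
  Site C (1, 10): total = 2076
  Site D (12, 10): total = 2079
Minimum is at Site B with total 1178 blocks.

Site B, total 1178 blocks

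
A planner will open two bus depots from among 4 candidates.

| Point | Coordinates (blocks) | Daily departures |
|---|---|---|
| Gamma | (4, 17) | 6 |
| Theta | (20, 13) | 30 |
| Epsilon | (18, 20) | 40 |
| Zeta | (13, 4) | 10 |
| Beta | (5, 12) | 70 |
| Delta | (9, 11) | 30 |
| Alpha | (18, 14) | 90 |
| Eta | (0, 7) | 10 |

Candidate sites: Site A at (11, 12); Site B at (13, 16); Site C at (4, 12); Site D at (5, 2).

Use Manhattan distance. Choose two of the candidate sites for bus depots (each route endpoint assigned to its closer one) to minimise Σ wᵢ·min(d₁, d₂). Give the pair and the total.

{Site B, Site C}, total 1780

Evaluate every pair (each demand assigned to the nearer of the two):
  {Site B, Site C}: total = 1780
  {Site A, Site C}: total = 2090
  {Site A, Site B}: total = 2120
  {Site A, Site D}: total = 2492
  {Site B, Site D}: total = 2520
  {Site C, Site D}: total = 3300
Best pair: {Site B, Site C} with total 1780.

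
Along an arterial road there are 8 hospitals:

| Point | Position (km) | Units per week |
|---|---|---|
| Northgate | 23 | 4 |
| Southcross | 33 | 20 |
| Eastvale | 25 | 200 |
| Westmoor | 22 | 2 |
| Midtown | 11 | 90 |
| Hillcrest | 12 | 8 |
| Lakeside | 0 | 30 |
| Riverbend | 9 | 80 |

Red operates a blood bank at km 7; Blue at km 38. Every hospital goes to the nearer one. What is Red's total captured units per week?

The indifferent point is the midpoint (7+38)/2 = 22.5; hospitals left of it (closer to Red at 7) go to Red, those right go to Blue.
  Lakeside at 0 (w=30) → Red
  Riverbend at 9 (w=80) → Red
  Midtown at 11 (w=90) → Red
  Hillcrest at 12 (w=8) → Red
  Westmoor at 22 (w=2) → Red
  Northgate at 23 (w=4) → Blue
  Eastvale at 25 (w=200) → Blue
  Southcross at 33 (w=20) → Blue
Red captures 210; Blue captures 224.

210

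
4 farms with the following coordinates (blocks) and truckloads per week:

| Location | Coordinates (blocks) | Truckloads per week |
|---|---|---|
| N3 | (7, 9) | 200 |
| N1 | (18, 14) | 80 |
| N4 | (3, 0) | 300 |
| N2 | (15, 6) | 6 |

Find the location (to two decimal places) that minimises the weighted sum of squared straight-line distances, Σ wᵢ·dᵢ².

The minimiser of Σwᵢ‖p−pᵢ‖² is the weighted centroid p* = (Σwᵢpᵢ)/(Σwᵢ).
Σwᵢ = 586.
Σwᵢxᵢ = 200·7 + 80·18 + 300·3 + 6·15 = 3830.
Σwᵢyᵢ = 200·9 + 80·14 + 300·0 + 6·6 = 2956.
x* = 3830/586 = 6.54, y* = 2956/586 = 5.04.

(6.54, 5.04)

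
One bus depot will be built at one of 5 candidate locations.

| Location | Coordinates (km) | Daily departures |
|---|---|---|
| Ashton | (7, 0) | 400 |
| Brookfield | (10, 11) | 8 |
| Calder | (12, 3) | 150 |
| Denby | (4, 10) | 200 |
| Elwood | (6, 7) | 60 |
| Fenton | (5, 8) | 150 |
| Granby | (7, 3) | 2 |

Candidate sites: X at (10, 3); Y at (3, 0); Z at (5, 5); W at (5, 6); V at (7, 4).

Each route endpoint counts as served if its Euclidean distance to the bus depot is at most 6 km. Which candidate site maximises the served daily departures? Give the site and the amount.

Z, covering 812

Coverage radius r = 6 km; a point is covered iff (Δx)²+(Δy)² ≤ 6² = 36.
  X (10, 3): covers {Ashton, Calder, Elwood, Granby} → 612
  Y (3, 0): covers {Ashton, Granby} → 402
  Z (5, 5): covers {Ashton, Denby, Elwood, Fenton, Granby} → 812
  W (5, 6): covers {Denby, Elwood, Fenton, Granby} → 412
  V (7, 4): covers {Ashton, Calder, Elwood, Fenton, Granby} → 762
Maximum coverage at Z: 812 daily departures.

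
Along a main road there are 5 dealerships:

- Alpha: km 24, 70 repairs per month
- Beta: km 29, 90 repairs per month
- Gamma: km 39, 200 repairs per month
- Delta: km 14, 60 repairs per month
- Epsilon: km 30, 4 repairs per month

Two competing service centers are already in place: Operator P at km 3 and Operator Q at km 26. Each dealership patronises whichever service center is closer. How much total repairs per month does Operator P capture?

60

The indifferent point is the midpoint (3+26)/2 = 14.5; dealerships left of it (closer to Operator P at 3) go to Operator P, those right go to Operator Q.
  Delta at 14 (w=60) → Operator P
  Alpha at 24 (w=70) → Operator Q
  Beta at 29 (w=90) → Operator Q
  Epsilon at 30 (w=4) → Operator Q
  Gamma at 39 (w=200) → Operator Q
Operator P captures 60; Operator Q captures 364.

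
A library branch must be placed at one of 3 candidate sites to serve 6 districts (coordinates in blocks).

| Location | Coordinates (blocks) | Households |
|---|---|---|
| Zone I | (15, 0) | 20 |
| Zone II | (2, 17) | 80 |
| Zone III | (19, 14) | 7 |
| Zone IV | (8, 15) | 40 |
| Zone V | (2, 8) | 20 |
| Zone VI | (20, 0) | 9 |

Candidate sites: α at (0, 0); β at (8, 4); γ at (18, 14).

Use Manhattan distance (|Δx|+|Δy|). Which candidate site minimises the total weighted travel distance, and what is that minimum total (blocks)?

Total weighted distance at each candidate:
  α (0, 0): total = 3351
  β (8, 4): total = 2671
  γ (18, 14): total = 2891
Minimum is at β with total 2671 blocks.

β, total 2671 blocks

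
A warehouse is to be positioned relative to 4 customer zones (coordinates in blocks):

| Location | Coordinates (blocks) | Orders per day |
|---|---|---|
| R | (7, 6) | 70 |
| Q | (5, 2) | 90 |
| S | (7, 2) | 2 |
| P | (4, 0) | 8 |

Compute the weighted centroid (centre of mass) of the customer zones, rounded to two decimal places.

The minimiser of Σwᵢ‖p−pᵢ‖² is the weighted centroid p* = (Σwᵢpᵢ)/(Σwᵢ).
Σwᵢ = 170.
Σwᵢxᵢ = 70·7 + 90·5 + 2·7 + 8·4 = 986.
Σwᵢyᵢ = 70·6 + 90·2 + 2·2 + 8·0 = 604.
x* = 986/170 = 5.80, y* = 604/170 = 3.55.

(5.80, 3.55)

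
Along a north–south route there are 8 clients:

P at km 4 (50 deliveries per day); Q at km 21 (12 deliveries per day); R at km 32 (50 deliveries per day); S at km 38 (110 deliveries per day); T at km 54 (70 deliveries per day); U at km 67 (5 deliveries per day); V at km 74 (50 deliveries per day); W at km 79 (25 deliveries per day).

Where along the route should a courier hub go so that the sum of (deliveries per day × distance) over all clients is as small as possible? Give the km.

x = 38

For a sum of weighted absolute distances on a line, the optimum is the weighted median (not the mean). Total weight W = 372; half-weight = 186.
Sort by position and accumulate weight:
  km 4 (P, w=50) → cum 50
  km 21 (Q, w=12) → cum 62
  km 32 (R, w=50) → cum 112
  km 38 (S, w=110) → cum 222  ≥ 186 → median here
  km 54 (T, w=70) → cum 292
  km 67 (U, w=5) → cum 297
  km 74 (V, w=50) → cum 347
  km 79 (W, w=25) → cum 372
Optimal location: km 38.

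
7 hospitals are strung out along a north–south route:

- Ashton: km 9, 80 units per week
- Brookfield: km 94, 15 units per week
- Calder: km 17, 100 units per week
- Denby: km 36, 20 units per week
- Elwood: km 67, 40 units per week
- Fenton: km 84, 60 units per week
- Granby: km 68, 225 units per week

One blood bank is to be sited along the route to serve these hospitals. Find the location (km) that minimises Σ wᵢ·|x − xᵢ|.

For a sum of weighted absolute distances on a line, the optimum is the weighted median (not the mean). Total weight W = 540; half-weight = 270.
Sort by position and accumulate weight:
  km 9 (Ashton, w=80) → cum 80
  km 17 (Calder, w=100) → cum 180
  km 36 (Denby, w=20) → cum 200
  km 67 (Elwood, w=40) → cum 240
  km 68 (Granby, w=225) → cum 465  ≥ 270 → median here
  km 84 (Fenton, w=60) → cum 525
  km 94 (Brookfield, w=15) → cum 540
Optimal location: km 68.

x = 68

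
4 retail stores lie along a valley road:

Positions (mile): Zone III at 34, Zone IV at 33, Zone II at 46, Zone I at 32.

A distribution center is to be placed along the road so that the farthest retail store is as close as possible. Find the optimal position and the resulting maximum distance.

The 1-center on a line is the midpoint of the two extreme points: leftmost at 32, rightmost at 46.
Optimal location = (32 + 46)/2 = 39; maximum distance = (46 − 32)/2 = 7.

location 39, max distance 7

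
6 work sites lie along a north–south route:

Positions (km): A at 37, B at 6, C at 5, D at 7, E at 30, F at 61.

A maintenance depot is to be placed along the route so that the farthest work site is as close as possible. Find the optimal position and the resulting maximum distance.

location 33, max distance 28

The 1-center on a line is the midpoint of the two extreme points: leftmost at 5, rightmost at 61.
Optimal location = (5 + 61)/2 = 33; maximum distance = (61 − 5)/2 = 28.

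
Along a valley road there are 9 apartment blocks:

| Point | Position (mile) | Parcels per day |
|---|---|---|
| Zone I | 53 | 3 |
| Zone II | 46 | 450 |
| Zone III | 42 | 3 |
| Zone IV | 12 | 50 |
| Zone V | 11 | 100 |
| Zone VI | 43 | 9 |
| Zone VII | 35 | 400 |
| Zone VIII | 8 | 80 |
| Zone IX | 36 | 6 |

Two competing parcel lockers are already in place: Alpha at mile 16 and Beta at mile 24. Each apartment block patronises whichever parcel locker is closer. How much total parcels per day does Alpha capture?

The indifferent point is the midpoint (16+24)/2 = 20; apartment blocks left of it (closer to Alpha at 16) go to Alpha, those right go to Beta.
  Zone VIII at 8 (w=80) → Alpha
  Zone V at 11 (w=100) → Alpha
  Zone IV at 12 (w=50) → Alpha
  Zone VII at 35 (w=400) → Beta
  Zone IX at 36 (w=6) → Beta
  Zone III at 42 (w=3) → Beta
  Zone VI at 43 (w=9) → Beta
  Zone II at 46 (w=450) → Beta
  Zone I at 53 (w=3) → Beta
Alpha captures 230; Beta captures 871.

230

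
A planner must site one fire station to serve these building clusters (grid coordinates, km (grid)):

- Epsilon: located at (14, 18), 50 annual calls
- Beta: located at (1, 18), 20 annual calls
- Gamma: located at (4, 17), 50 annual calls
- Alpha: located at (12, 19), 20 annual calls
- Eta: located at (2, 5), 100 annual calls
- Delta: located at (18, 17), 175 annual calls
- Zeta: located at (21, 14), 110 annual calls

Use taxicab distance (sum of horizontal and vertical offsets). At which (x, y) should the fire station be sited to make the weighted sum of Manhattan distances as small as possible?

(18, 17)

Manhattan distance separates: Σwᵢ(|x−xᵢ|+|y−yᵢ|) = Σwᵢ|x−xᵢ| + Σwᵢ|y−yᵢ|, so x and y are optimised independently as 1-D weighted medians.
Total weight W = 525; half = 262.5.
x-coordinate, sorted with cumulative weight:
  x=1 (Beta, w=20) cum 20
  x=2 (Eta, w=100) cum 120
  x=4 (Gamma, w=50) cum 170
  x=12 (Alpha, w=20) cum 190
  x=14 (Epsilon, w=50) cum 240
  x=18 (Delta, w=175) cum 415  ← median
  x=21 (Zeta, w=110) cum 525
⇒ x* = 18
y-coordinate, sorted with cumulative weight:
  y=5 (Eta, w=100) cum 100
  y=14 (Zeta, w=110) cum 210
  y=17 (Gamma, w=50) cum 260
  y=17 (Delta, w=175) cum 435  ← median
  y=18 (Epsilon, w=50) cum 485
  y=18 (Beta, w=20) cum 505
  y=19 (Alpha, w=20) cum 525
⇒ y* = 17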